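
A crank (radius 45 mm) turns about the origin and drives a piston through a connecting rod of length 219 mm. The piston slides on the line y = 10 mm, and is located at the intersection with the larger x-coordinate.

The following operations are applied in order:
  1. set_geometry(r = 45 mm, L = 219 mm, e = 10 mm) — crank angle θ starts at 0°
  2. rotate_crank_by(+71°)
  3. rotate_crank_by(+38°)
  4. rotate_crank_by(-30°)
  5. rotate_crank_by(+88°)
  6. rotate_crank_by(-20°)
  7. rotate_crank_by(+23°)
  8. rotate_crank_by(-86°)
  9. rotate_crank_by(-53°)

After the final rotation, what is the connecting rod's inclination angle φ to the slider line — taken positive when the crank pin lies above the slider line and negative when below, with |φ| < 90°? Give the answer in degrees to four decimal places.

set_geometry: r = 45 mm, L = 219 mm, e = 10 mm; θ ← 0°
rotate_crank_by(+71°): θ ← 0° +71° = 71°
rotate_crank_by(+38°): θ ← 71° +38° = 109°
rotate_crank_by(-30°): θ ← 109° -30° = 79°
rotate_crank_by(+88°): θ ← 79° +88° = 167°
rotate_crank_by(-20°): θ ← 167° -20° = 147°
rotate_crank_by(+23°): θ ← 147° +23° = 170°
rotate_crank_by(-86°): θ ← 170° -86° = 84°
rotate_crank_by(-53°): θ ← 84° -53° = 31°
crank pin P = (r cos θ, r sin θ) = (38.572529, 23.176713)
h = r sin θ − e = 23.176713 − 10 = 13.176713
sin φ = h / L = 13.176713 / 219 = 0.06016764
φ = arcsin(0.06016764) = 3.449435°

3.4494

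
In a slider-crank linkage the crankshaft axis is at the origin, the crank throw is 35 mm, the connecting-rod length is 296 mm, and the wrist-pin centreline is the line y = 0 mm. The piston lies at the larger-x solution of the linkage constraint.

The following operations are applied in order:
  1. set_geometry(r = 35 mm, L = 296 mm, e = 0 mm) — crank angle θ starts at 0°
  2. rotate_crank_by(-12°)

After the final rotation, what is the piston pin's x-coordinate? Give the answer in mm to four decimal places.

330.1457

set_geometry: r = 35 mm, L = 296 mm, e = 0 mm; θ ← 0°
rotate_crank_by(-12°): θ ← 0° -12° = -12°
crank pin P = (r cos θ, r sin θ) = (34.235166, -7.276909)
h = r sin θ − e = -7.276909 − 0 = -7.276909
x = r cos θ + √(L² − h²) = 34.235166 + √(87616.0 − 52.9534) = 34.235166 + 295.910538 = 330.145704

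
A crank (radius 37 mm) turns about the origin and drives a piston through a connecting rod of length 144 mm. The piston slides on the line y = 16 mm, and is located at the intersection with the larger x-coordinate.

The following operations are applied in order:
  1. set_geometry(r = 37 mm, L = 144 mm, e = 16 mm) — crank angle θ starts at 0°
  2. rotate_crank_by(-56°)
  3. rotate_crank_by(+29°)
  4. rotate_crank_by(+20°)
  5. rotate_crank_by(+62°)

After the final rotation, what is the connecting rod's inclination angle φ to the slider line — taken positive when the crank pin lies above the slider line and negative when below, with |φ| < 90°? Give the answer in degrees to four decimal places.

set_geometry: r = 37 mm, L = 144 mm, e = 16 mm; θ ← 0°
rotate_crank_by(-56°): θ ← 0° -56° = -56°
rotate_crank_by(+29°): θ ← -56° +29° = -27°
rotate_crank_by(+20°): θ ← -27° +20° = -7°
rotate_crank_by(+62°): θ ← -7° +62° = 55°
crank pin P = (r cos θ, r sin θ) = (21.222328, 30.308626)
h = r sin θ − e = 30.308626 − 16 = 14.308626
sin φ = h / L = 14.308626 / 144 = 0.09936546
φ = arcsin(0.09936546) = 5.702632°

5.7026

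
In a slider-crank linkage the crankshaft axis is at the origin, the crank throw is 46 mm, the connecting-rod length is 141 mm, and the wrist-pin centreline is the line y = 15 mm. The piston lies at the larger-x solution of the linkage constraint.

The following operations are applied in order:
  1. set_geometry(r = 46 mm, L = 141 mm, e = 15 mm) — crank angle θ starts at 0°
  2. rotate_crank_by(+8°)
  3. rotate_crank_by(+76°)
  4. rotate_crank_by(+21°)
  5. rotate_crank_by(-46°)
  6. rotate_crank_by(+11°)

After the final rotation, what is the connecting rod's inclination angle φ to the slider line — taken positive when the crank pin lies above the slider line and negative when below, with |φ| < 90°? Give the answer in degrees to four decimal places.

set_geometry: r = 46 mm, L = 141 mm, e = 15 mm; θ ← 0°
rotate_crank_by(+8°): θ ← 0° +8° = 8°
rotate_crank_by(+76°): θ ← 8° +76° = 84°
rotate_crank_by(+21°): θ ← 84° +21° = 105°
rotate_crank_by(-46°): θ ← 105° -46° = 59°
rotate_crank_by(+11°): θ ← 59° +11° = 70°
crank pin P = (r cos θ, r sin θ) = (15.732927, 43.225861)
h = r sin θ − e = 43.225861 − 15 = 28.225861
sin φ = h / L = 28.225861 / 141 = 0.20018341
φ = arcsin(0.20018341) = 11.547684°

11.5477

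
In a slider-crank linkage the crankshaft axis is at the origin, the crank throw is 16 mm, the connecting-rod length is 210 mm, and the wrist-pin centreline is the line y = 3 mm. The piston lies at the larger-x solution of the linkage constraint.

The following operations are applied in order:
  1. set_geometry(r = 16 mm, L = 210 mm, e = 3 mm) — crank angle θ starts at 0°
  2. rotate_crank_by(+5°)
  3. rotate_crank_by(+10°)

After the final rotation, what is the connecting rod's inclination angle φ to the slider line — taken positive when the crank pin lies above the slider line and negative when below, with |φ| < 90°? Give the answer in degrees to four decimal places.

0.3113

set_geometry: r = 16 mm, L = 210 mm, e = 3 mm; θ ← 0°
rotate_crank_by(+5°): θ ← 0° +5° = 5°
rotate_crank_by(+10°): θ ← 5° +10° = 15°
crank pin P = (r cos θ, r sin θ) = (15.454813, 4.141105)
h = r sin θ − e = 4.141105 − 3 = 1.141105
sin φ = h / L = 1.141105 / 210 = 0.00543383
φ = arcsin(0.00543383) = 0.311337°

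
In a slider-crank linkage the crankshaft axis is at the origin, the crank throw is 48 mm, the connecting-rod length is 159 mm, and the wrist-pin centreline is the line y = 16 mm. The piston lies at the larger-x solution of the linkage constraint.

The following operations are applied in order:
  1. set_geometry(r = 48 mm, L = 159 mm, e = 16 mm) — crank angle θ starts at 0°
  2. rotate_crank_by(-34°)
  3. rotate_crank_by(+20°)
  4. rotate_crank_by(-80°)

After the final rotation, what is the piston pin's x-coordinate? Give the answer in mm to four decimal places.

set_geometry: r = 48 mm, L = 159 mm, e = 16 mm; θ ← 0°
rotate_crank_by(-34°): θ ← 0° -34° = -34°
rotate_crank_by(+20°): θ ← -34° +20° = -14°
rotate_crank_by(-80°): θ ← -14° -80° = -94°
crank pin P = (r cos θ, r sin θ) = (-3.348311, -47.883074)
h = r sin θ − e = -47.883074 − 16 = -63.883074
x = r cos θ + √(L² − h²) = -3.348311 + √(25281.0 − 4081.0472) = -3.348311 + 145.602036 = 142.253725

142.2537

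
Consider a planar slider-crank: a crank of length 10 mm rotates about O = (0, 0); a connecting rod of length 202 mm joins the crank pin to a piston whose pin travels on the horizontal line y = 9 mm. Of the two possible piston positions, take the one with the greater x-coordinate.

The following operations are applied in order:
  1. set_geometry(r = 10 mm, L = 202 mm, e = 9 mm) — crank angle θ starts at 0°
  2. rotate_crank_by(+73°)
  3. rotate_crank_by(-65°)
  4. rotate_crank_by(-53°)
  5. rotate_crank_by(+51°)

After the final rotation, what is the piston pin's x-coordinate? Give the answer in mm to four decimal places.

set_geometry: r = 10 mm, L = 202 mm, e = 9 mm; θ ← 0°
rotate_crank_by(+73°): θ ← 0° +73° = 73°
rotate_crank_by(-65°): θ ← 73° -65° = 8°
rotate_crank_by(-53°): θ ← 8° -53° = -45°
rotate_crank_by(+51°): θ ← -45° +51° = 6°
crank pin P = (r cos θ, r sin θ) = (9.945219, 1.045285)
h = r sin θ − e = 1.045285 − 9 = -7.954715
x = r cos θ + √(L² − h²) = 9.945219 + √(40804.0 − 63.2775) = 9.945219 + 201.843312 = 211.788531

211.7885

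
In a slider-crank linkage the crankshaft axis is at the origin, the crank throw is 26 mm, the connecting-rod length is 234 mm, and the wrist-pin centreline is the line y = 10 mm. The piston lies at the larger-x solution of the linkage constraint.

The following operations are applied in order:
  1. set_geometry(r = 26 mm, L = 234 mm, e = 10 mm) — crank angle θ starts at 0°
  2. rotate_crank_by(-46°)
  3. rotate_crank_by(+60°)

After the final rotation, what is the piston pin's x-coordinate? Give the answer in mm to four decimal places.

set_geometry: r = 26 mm, L = 234 mm, e = 10 mm; θ ← 0°
rotate_crank_by(-46°): θ ← 0° -46° = -46°
rotate_crank_by(+60°): θ ← -46° +60° = 14°
crank pin P = (r cos θ, r sin θ) = (25.227689, 6.289969)
h = r sin θ − e = 6.289969 − 10 = -3.710031
x = r cos θ + √(L² − h²) = 25.227689 + √(54756.0 − 13.7643) = 25.227689 + 233.970587 = 259.198276

259.1983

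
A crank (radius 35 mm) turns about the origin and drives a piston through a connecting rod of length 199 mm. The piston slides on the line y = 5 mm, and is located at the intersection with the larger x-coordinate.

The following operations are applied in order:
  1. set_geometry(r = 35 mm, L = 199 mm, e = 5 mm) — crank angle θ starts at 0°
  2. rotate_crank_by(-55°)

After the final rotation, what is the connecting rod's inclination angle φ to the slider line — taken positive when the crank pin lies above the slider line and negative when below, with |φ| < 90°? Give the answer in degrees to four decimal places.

set_geometry: r = 35 mm, L = 199 mm, e = 5 mm; θ ← 0°
rotate_crank_by(-55°): θ ← 0° -55° = -55°
crank pin P = (r cos θ, r sin θ) = (20.075175, -28.670322)
h = r sin θ − e = -28.670322 − 5 = -33.670322
sin φ = h / L = -33.670322 / 199 = -0.16919760
φ = arcsin(-0.16919760) = -9.741169°

-9.7412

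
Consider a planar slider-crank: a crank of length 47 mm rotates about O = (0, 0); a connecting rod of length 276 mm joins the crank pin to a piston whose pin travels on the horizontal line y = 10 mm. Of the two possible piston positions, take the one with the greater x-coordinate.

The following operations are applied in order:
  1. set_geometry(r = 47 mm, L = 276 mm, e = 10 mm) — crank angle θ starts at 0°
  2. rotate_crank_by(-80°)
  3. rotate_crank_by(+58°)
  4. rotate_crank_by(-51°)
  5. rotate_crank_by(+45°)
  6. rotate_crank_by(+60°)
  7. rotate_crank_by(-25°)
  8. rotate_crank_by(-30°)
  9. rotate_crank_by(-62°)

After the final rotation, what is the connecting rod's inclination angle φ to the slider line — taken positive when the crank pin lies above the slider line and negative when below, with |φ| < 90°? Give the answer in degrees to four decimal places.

set_geometry: r = 47 mm, L = 276 mm, e = 10 mm; θ ← 0°
rotate_crank_by(-80°): θ ← 0° -80° = -80°
rotate_crank_by(+58°): θ ← -80° +58° = -22°
rotate_crank_by(-51°): θ ← -22° -51° = -73°
rotate_crank_by(+45°): θ ← -73° +45° = -28°
rotate_crank_by(+60°): θ ← -28° +60° = 32°
rotate_crank_by(-25°): θ ← 32° -25° = 7°
rotate_crank_by(-30°): θ ← 7° -30° = -23°
rotate_crank_by(-62°): θ ← -23° -62° = -85°
crank pin P = (r cos θ, r sin θ) = (4.096320, -46.821151)
h = r sin θ − e = -46.821151 − 10 = -56.821151
sin φ = h / L = -56.821151 / 276 = -0.20587373
φ = arcsin(-0.20587373) = -11.880651°

-11.8807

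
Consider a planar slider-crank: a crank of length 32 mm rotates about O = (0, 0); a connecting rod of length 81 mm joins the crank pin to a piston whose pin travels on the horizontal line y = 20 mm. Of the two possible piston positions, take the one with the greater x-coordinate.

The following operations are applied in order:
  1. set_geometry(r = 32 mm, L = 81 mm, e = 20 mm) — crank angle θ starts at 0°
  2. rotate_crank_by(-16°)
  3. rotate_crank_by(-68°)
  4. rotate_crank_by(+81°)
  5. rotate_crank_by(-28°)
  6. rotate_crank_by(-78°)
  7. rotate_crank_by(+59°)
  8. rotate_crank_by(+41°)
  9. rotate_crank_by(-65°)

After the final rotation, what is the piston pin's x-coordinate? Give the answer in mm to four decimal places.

set_geometry: r = 32 mm, L = 81 mm, e = 20 mm; θ ← 0°
rotate_crank_by(-16°): θ ← 0° -16° = -16°
rotate_crank_by(-68°): θ ← -16° -68° = -84°
rotate_crank_by(+81°): θ ← -84° +81° = -3°
rotate_crank_by(-28°): θ ← -3° -28° = -31°
rotate_crank_by(-78°): θ ← -31° -78° = -109°
rotate_crank_by(+59°): θ ← -109° +59° = -50°
rotate_crank_by(+41°): θ ← -50° +41° = -9°
rotate_crank_by(-65°): θ ← -9° -65° = -74°
crank pin P = (r cos θ, r sin θ) = (8.820395, -30.760374)
h = r sin θ − e = -30.760374 − 20 = -50.760374
x = r cos θ + √(L² − h²) = 8.820395 + √(6561.0 − 2576.6156) = 8.820395 + 63.121980 = 71.942376

71.9424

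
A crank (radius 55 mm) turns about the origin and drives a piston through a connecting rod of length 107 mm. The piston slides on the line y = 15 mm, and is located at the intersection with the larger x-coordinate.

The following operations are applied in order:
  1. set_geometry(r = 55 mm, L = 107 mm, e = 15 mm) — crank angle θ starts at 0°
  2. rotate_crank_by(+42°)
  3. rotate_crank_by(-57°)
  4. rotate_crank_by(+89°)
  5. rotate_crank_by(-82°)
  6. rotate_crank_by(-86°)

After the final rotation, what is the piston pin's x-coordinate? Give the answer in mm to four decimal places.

set_geometry: r = 55 mm, L = 107 mm, e = 15 mm; θ ← 0°
rotate_crank_by(+42°): θ ← 0° +42° = 42°
rotate_crank_by(-57°): θ ← 42° -57° = -15°
rotate_crank_by(+89°): θ ← -15° +89° = 74°
rotate_crank_by(-82°): θ ← 74° -82° = -8°
rotate_crank_by(-86°): θ ← -8° -86° = -94°
crank pin P = (r cos θ, r sin θ) = (-3.836606, -54.866023)
h = r sin θ − e = -54.866023 − 15 = -69.866023
x = r cos θ + √(L² − h²) = -3.836606 + √(11449.0 − 4881.2611) = -3.836606 + 81.041587 = 77.204981

77.2050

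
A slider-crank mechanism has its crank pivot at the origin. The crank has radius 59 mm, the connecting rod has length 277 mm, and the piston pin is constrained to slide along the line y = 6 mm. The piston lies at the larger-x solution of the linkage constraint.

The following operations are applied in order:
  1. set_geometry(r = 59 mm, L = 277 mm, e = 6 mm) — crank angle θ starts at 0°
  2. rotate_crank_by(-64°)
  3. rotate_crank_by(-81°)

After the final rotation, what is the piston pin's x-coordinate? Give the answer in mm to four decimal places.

set_geometry: r = 59 mm, L = 277 mm, e = 6 mm; θ ← 0°
rotate_crank_by(-64°): θ ← 0° -64° = -64°
rotate_crank_by(-81°): θ ← -64° -81° = -145°
crank pin P = (r cos θ, r sin θ) = (-48.329971, -33.841010)
h = r sin θ − e = -33.841010 − 6 = -39.841010
x = r cos θ + √(L² − h²) = -48.329971 + √(76729.0 − 1587.3061) = -48.329971 + 274.119853 = 225.789883

225.7899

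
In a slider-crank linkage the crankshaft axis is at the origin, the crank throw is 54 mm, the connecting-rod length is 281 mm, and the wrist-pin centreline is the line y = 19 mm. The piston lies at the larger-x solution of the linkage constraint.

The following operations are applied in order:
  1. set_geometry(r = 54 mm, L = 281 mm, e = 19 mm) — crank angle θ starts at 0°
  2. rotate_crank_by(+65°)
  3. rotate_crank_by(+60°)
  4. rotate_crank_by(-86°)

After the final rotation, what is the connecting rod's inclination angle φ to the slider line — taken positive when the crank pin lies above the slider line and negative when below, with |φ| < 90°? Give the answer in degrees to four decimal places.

3.0565

set_geometry: r = 54 mm, L = 281 mm, e = 19 mm; θ ← 0°
rotate_crank_by(+65°): θ ← 0° +65° = 65°
rotate_crank_by(+60°): θ ← 65° +60° = 125°
rotate_crank_by(-86°): θ ← 125° -86° = 39°
crank pin P = (r cos θ, r sin θ) = (41.965882, 33.983301)
h = r sin θ − e = 33.983301 − 19 = 14.983301
sin φ = h / L = 14.983301 / 281 = 0.05332136
φ = arcsin(0.05332136) = 3.056538°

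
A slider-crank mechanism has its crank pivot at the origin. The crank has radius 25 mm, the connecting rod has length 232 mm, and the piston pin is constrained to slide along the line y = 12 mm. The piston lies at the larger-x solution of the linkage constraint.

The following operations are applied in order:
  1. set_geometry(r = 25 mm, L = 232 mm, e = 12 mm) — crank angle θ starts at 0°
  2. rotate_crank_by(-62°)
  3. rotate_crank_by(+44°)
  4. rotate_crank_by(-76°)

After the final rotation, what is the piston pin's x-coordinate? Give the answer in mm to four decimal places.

set_geometry: r = 25 mm, L = 232 mm, e = 12 mm; θ ← 0°
rotate_crank_by(-62°): θ ← 0° -62° = -62°
rotate_crank_by(+44°): θ ← -62° +44° = -18°
rotate_crank_by(-76°): θ ← -18° -76° = -94°
crank pin P = (r cos θ, r sin θ) = (-1.743912, -24.939101)
h = r sin θ − e = -24.939101 − 12 = -36.939101
x = r cos θ + √(L² − h²) = -1.743912 + √(53824.0 − 1364.4972) = -1.743912 + 229.040396 = 227.296484

227.2965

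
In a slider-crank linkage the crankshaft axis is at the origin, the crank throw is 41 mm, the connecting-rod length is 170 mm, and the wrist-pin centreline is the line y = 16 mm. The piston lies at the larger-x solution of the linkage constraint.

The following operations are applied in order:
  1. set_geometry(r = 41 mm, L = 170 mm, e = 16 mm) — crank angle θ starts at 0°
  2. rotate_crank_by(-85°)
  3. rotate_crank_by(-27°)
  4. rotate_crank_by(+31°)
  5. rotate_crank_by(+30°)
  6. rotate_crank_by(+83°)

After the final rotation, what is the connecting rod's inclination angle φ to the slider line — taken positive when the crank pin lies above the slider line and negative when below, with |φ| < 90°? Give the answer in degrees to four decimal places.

1.9305

set_geometry: r = 41 mm, L = 170 mm, e = 16 mm; θ ← 0°
rotate_crank_by(-85°): θ ← 0° -85° = -85°
rotate_crank_by(-27°): θ ← -85° -27° = -112°
rotate_crank_by(+31°): θ ← -112° +31° = -81°
rotate_crank_by(+30°): θ ← -81° +30° = -51°
rotate_crank_by(+83°): θ ← -51° +83° = 32°
crank pin P = (r cos θ, r sin θ) = (34.769972, 21.726690)
h = r sin θ − e = 21.726690 − 16 = 5.726690
sin φ = h / L = 5.726690 / 170 = 0.03368641
φ = arcsin(0.03368641) = 1.930454°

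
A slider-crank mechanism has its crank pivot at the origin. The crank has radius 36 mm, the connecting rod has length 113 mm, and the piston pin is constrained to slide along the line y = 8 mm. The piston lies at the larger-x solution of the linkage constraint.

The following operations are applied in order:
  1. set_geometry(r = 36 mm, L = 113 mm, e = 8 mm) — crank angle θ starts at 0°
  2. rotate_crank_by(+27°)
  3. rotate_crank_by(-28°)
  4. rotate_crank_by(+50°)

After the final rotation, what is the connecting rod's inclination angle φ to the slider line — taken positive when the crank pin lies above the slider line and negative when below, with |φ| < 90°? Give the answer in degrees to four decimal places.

set_geometry: r = 36 mm, L = 113 mm, e = 8 mm; θ ← 0°
rotate_crank_by(+27°): θ ← 0° +27° = 27°
rotate_crank_by(-28°): θ ← 27° -28° = -1°
rotate_crank_by(+50°): θ ← -1° +50° = 49°
crank pin P = (r cos θ, r sin θ) = (23.618125, 27.169545)
h = r sin θ − e = 27.169545 − 8 = 19.169545
sin φ = h / L = 19.169545 / 113 = 0.16964199
φ = arcsin(0.16964199) = 9.767004°

9.7670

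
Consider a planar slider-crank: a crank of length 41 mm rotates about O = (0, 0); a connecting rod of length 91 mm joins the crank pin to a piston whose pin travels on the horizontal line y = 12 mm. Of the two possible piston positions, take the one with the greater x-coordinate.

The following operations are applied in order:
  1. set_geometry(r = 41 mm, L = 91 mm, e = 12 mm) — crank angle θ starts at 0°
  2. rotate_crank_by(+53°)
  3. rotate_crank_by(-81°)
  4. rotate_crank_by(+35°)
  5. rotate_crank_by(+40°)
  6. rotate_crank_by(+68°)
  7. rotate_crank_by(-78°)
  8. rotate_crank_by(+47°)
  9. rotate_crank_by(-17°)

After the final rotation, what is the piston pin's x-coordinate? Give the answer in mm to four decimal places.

103.3035

set_geometry: r = 41 mm, L = 91 mm, e = 12 mm; θ ← 0°
rotate_crank_by(+53°): θ ← 0° +53° = 53°
rotate_crank_by(-81°): θ ← 53° -81° = -28°
rotate_crank_by(+35°): θ ← -28° +35° = 7°
rotate_crank_by(+40°): θ ← 7° +40° = 47°
rotate_crank_by(+68°): θ ← 47° +68° = 115°
rotate_crank_by(-78°): θ ← 115° -78° = 37°
rotate_crank_by(+47°): θ ← 37° +47° = 84°
rotate_crank_by(-17°): θ ← 84° -17° = 67°
crank pin P = (r cos θ, r sin θ) = (16.019976, 37.740699)
h = r sin θ − e = 37.740699 − 12 = 25.740699
x = r cos θ + √(L² − h²) = 16.019976 + √(8281.0 − 662.5836) = 16.019976 + 87.283540 = 103.303517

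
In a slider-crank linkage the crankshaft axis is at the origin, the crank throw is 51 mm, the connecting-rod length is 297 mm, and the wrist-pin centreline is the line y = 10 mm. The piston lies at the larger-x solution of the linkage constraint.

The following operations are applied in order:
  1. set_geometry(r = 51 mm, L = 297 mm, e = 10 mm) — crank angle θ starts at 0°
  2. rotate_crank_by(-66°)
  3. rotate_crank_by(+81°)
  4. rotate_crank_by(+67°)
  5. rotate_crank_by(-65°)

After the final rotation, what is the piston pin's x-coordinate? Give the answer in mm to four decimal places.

345.7309

set_geometry: r = 51 mm, L = 297 mm, e = 10 mm; θ ← 0°
rotate_crank_by(-66°): θ ← 0° -66° = -66°
rotate_crank_by(+81°): θ ← -66° +81° = 15°
rotate_crank_by(+67°): θ ← 15° +67° = 82°
rotate_crank_by(-65°): θ ← 82° -65° = 17°
crank pin P = (r cos θ, r sin θ) = (48.771543, 14.910957)
h = r sin θ − e = 14.910957 − 10 = 4.910957
x = r cos θ + √(L² − h²) = 48.771543 + √(88209.0 − 24.1175) = 48.771543 + 296.959395 = 345.730938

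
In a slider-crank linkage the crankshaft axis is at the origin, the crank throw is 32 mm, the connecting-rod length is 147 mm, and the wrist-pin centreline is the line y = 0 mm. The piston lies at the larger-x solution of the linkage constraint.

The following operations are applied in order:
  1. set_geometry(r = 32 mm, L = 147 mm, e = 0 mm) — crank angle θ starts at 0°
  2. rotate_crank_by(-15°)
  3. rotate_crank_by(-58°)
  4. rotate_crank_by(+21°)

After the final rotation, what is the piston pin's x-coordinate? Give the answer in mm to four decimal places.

set_geometry: r = 32 mm, L = 147 mm, e = 0 mm; θ ← 0°
rotate_crank_by(-15°): θ ← 0° -15° = -15°
rotate_crank_by(-58°): θ ← -15° -58° = -73°
rotate_crank_by(+21°): θ ← -73° +21° = -52°
crank pin P = (r cos θ, r sin θ) = (19.701167, -25.216344)
h = r sin θ − e = -25.216344 − 0 = -25.216344
x = r cos θ + √(L² − h²) = 19.701167 + √(21609.0 − 635.8640) = 19.701167 + 144.821048 = 164.522215

164.5222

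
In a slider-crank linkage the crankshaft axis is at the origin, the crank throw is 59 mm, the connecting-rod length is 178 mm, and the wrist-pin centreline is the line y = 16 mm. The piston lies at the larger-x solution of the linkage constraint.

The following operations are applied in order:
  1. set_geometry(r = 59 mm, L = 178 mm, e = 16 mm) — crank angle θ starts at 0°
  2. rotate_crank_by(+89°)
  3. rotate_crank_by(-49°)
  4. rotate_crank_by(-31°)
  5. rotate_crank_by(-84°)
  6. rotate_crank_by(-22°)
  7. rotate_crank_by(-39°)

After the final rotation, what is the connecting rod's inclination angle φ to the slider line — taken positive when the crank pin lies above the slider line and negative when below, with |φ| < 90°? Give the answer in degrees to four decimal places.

set_geometry: r = 59 mm, L = 178 mm, e = 16 mm; θ ← 0°
rotate_crank_by(+89°): θ ← 0° +89° = 89°
rotate_crank_by(-49°): θ ← 89° -49° = 40°
rotate_crank_by(-31°): θ ← 40° -31° = 9°
rotate_crank_by(-84°): θ ← 9° -84° = -75°
rotate_crank_by(-22°): θ ← -75° -22° = -97°
rotate_crank_by(-39°): θ ← -97° -39° = -136°
crank pin P = (r cos θ, r sin θ) = (-42.441048, -40.984844)
h = r sin θ − e = -40.984844 − 16 = -56.984844
sin φ = h / L = -56.984844 / 178 = -0.32013957
φ = arcsin(-0.32013957) = -18.671366°

-18.6714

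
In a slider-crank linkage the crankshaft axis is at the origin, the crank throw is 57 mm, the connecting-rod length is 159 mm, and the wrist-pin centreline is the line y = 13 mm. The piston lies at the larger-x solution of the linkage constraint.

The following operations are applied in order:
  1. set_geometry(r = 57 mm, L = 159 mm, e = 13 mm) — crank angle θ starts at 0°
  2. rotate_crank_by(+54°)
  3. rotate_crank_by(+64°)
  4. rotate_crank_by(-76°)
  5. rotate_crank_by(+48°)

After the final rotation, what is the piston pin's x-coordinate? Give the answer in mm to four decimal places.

152.7907

set_geometry: r = 57 mm, L = 159 mm, e = 13 mm; θ ← 0°
rotate_crank_by(+54°): θ ← 0° +54° = 54°
rotate_crank_by(+64°): θ ← 54° +64° = 118°
rotate_crank_by(-76°): θ ← 118° -76° = 42°
rotate_crank_by(+48°): θ ← 42° +48° = 90°
crank pin P = (r cos θ, r sin θ) = (0.000000, 57.000000)
h = r sin θ − e = 57.000000 − 13 = 44.000000
x = r cos θ + √(L² − h²) = 0.000000 + √(25281.0 − 1936.0000) = 0.000000 + 152.790707 = 152.790707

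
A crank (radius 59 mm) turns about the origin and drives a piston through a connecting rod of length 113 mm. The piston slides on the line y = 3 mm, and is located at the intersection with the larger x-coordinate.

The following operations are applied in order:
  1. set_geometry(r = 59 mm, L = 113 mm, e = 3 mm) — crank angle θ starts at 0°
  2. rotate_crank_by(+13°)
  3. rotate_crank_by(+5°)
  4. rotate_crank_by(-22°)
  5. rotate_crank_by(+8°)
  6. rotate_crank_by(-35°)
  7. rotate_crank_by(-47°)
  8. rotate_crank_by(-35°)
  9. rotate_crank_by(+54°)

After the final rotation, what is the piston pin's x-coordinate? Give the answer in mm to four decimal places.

129.8807

set_geometry: r = 59 mm, L = 113 mm, e = 3 mm; θ ← 0°
rotate_crank_by(+13°): θ ← 0° +13° = 13°
rotate_crank_by(+5°): θ ← 13° +5° = 18°
rotate_crank_by(-22°): θ ← 18° -22° = -4°
rotate_crank_by(+8°): θ ← -4° +8° = 4°
rotate_crank_by(-35°): θ ← 4° -35° = -31°
rotate_crank_by(-47°): θ ← -31° -47° = -78°
rotate_crank_by(-35°): θ ← -78° -35° = -113°
rotate_crank_by(+54°): θ ← -113° +54° = -59°
crank pin P = (r cos θ, r sin θ) = (30.387246, -50.572871)
h = r sin θ − e = -50.572871 − 3 = -53.572871
x = r cos θ + √(L² − h²) = 30.387246 + √(12769.0 − 2870.0525) = 30.387246 + 99.493455 = 129.880701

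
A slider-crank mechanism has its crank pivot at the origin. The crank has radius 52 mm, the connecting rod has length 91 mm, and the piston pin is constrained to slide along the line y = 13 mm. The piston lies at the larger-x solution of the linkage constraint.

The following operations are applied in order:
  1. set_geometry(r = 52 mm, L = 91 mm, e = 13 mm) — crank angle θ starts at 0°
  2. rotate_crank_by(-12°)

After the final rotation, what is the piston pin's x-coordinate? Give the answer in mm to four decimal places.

138.6932

set_geometry: r = 52 mm, L = 91 mm, e = 13 mm; θ ← 0°
rotate_crank_by(-12°): θ ← 0° -12° = -12°
crank pin P = (r cos θ, r sin θ) = (50.863675, -10.811408)
h = r sin θ − e = -10.811408 − 13 = -23.811408
x = r cos θ + √(L² − h²) = 50.863675 + √(8281.0 − 566.9831) = 50.863675 + 87.829476 = 138.693151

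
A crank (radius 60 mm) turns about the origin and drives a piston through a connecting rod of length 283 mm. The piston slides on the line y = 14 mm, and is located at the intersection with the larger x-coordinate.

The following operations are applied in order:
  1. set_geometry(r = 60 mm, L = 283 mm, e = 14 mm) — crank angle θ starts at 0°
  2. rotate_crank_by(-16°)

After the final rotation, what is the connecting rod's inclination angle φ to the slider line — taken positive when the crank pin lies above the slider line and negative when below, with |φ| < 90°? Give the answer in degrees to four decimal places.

set_geometry: r = 60 mm, L = 283 mm, e = 14 mm; θ ← 0°
rotate_crank_by(-16°): θ ← 0° -16° = -16°
crank pin P = (r cos θ, r sin θ) = (57.675702, -16.538241)
h = r sin θ − e = -16.538241 − 14 = -30.538241
sin φ = h / L = -30.538241 / 283 = -0.10790898
φ = arcsin(-0.10790898) = -6.194791°

-6.1948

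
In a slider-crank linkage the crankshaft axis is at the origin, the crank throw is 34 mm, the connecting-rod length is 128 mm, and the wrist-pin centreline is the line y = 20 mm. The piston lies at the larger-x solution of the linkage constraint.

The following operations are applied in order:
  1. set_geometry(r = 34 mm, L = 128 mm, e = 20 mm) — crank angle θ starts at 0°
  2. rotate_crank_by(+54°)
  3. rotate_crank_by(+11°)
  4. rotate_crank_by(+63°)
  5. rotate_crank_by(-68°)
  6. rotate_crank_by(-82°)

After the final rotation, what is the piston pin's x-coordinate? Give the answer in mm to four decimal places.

155.2672

set_geometry: r = 34 mm, L = 128 mm, e = 20 mm; θ ← 0°
rotate_crank_by(+54°): θ ← 0° +54° = 54°
rotate_crank_by(+11°): θ ← 54° +11° = 65°
rotate_crank_by(+63°): θ ← 65° +63° = 128°
rotate_crank_by(-68°): θ ← 128° -68° = 60°
rotate_crank_by(-82°): θ ← 60° -82° = -22°
crank pin P = (r cos θ, r sin θ) = (31.524251, -12.736624)
h = r sin θ − e = -12.736624 − 20 = -32.736624
x = r cos θ + √(L² − h²) = 31.524251 + √(16384.0 − 1071.6866) = 31.524251 + 123.742933 = 155.267184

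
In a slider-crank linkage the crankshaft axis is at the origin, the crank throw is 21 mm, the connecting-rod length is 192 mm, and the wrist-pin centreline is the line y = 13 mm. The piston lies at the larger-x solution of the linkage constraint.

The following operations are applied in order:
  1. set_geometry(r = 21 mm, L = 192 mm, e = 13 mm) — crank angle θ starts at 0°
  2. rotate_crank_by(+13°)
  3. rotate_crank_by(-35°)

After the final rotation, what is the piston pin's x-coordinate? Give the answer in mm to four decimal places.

set_geometry: r = 21 mm, L = 192 mm, e = 13 mm; θ ← 0°
rotate_crank_by(+13°): θ ← 0° +13° = 13°
rotate_crank_by(-35°): θ ← 13° -35° = -22°
crank pin P = (r cos θ, r sin θ) = (19.470861, -7.866738)
h = r sin θ − e = -7.866738 − 13 = -20.866738
x = r cos θ + √(L² − h²) = 19.470861 + √(36864.0 − 435.4208) = 19.470861 + 190.862724 = 210.333584

210.3336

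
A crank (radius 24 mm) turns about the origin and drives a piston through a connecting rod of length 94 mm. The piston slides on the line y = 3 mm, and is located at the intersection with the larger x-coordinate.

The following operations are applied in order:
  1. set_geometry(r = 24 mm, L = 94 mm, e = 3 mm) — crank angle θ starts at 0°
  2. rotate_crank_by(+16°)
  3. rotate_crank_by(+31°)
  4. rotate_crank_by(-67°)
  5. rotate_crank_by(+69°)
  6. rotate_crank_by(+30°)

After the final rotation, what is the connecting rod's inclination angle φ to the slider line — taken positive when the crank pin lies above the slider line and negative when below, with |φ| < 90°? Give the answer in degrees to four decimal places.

12.6335

set_geometry: r = 24 mm, L = 94 mm, e = 3 mm; θ ← 0°
rotate_crank_by(+16°): θ ← 0° +16° = 16°
rotate_crank_by(+31°): θ ← 16° +31° = 47°
rotate_crank_by(-67°): θ ← 47° -67° = -20°
rotate_crank_by(+69°): θ ← -20° +69° = 49°
rotate_crank_by(+30°): θ ← 49° +30° = 79°
crank pin P = (r cos θ, r sin θ) = (4.579416, 23.559052)
h = r sin θ − e = 23.559052 − 3 = 20.559052
sin φ = h / L = 20.559052 / 94 = 0.21871332
φ = arcsin(0.21871332) = 12.633472°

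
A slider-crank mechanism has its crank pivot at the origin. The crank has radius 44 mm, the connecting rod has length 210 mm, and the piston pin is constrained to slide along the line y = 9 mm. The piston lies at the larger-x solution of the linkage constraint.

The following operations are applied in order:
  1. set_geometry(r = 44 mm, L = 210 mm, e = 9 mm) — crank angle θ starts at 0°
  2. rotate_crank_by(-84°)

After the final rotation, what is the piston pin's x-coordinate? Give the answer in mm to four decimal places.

set_geometry: r = 44 mm, L = 210 mm, e = 9 mm; θ ← 0°
rotate_crank_by(-84°): θ ← 0° -84° = -84°
crank pin P = (r cos θ, r sin θ) = (4.599252, -43.758963)
h = r sin θ − e = -43.758963 − 9 = -52.758963
x = r cos θ + √(L² − h²) = 4.599252 + √(44100.0 − 2783.5082) = 4.599252 + 203.264586 = 207.863838

207.8638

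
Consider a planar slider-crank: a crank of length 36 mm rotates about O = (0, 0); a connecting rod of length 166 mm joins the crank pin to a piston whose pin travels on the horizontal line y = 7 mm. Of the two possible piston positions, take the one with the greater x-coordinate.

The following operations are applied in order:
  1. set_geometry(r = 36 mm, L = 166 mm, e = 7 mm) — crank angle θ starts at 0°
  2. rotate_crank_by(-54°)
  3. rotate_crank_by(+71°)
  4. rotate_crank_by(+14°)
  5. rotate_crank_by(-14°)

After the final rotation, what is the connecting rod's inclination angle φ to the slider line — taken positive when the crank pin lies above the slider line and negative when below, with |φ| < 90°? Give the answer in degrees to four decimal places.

set_geometry: r = 36 mm, L = 166 mm, e = 7 mm; θ ← 0°
rotate_crank_by(-54°): θ ← 0° -54° = -54°
rotate_crank_by(+71°): θ ← -54° +71° = 17°
rotate_crank_by(+14°): θ ← 17° +14° = 31°
rotate_crank_by(-14°): θ ← 31° -14° = 17°
crank pin P = (r cos θ, r sin θ) = (34.426971, 10.525381)
h = r sin θ − e = 10.525381 − 7 = 3.525381
sin φ = h / L = 3.525381 / 166 = 0.02123724
φ = arcsin(0.02123724) = 1.216896°

1.2169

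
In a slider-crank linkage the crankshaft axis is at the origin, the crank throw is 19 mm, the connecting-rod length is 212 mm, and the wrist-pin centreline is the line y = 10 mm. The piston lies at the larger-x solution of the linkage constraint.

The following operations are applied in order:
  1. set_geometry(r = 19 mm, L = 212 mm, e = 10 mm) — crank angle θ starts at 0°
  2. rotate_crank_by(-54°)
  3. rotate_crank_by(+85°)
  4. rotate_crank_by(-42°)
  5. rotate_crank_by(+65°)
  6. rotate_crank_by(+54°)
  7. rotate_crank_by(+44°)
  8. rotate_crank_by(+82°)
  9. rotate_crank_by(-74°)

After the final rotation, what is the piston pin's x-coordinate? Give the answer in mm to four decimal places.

194.1169

set_geometry: r = 19 mm, L = 212 mm, e = 10 mm; θ ← 0°
rotate_crank_by(-54°): θ ← 0° -54° = -54°
rotate_crank_by(+85°): θ ← -54° +85° = 31°
rotate_crank_by(-42°): θ ← 31° -42° = -11°
rotate_crank_by(+65°): θ ← -11° +65° = 54°
rotate_crank_by(+54°): θ ← 54° +54° = 108°
rotate_crank_by(+44°): θ ← 108° +44° = 152°
rotate_crank_by(+82°): θ ← 152° +82° = 234°
rotate_crank_by(-74°): θ ← 234° -74° = 160°
crank pin P = (r cos θ, r sin θ) = (-17.854160, 6.498383)
h = r sin θ − e = 6.498383 − 10 = -3.501617
x = r cos θ + √(L² − h²) = -17.854160 + √(44944.0 − 12.2613) = -17.854160 + 211.971080 = 194.116920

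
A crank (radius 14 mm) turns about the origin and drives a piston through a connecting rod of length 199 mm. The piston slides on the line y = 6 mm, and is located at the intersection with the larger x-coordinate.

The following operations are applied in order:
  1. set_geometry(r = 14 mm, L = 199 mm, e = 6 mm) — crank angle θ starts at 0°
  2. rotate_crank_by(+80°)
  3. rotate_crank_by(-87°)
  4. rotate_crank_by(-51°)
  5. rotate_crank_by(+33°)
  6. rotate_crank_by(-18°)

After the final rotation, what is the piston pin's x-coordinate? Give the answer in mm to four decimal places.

208.6306

set_geometry: r = 14 mm, L = 199 mm, e = 6 mm; θ ← 0°
rotate_crank_by(+80°): θ ← 0° +80° = 80°
rotate_crank_by(-87°): θ ← 80° -87° = -7°
rotate_crank_by(-51°): θ ← -7° -51° = -58°
rotate_crank_by(+33°): θ ← -58° +33° = -25°
rotate_crank_by(-18°): θ ← -25° -18° = -43°
crank pin P = (r cos θ, r sin θ) = (10.238952, -9.547977)
h = r sin θ − e = -9.547977 − 6 = -15.547977
x = r cos θ + √(L² − h²) = 10.238952 + √(39601.0 − 241.7396) = 10.238952 + 198.391684 = 208.630636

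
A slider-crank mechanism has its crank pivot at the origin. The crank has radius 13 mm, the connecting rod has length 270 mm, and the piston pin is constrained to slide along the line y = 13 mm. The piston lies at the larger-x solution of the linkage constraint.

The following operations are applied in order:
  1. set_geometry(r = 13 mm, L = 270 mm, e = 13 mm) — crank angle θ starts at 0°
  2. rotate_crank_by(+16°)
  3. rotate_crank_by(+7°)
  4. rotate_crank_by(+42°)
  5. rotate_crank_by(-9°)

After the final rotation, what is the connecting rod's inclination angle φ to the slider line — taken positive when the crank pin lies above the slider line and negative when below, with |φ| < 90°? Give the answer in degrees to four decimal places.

-0.4716

set_geometry: r = 13 mm, L = 270 mm, e = 13 mm; θ ← 0°
rotate_crank_by(+16°): θ ← 0° +16° = 16°
rotate_crank_by(+7°): θ ← 16° +7° = 23°
rotate_crank_by(+42°): θ ← 23° +42° = 65°
rotate_crank_by(-9°): θ ← 65° -9° = 56°
crank pin P = (r cos θ, r sin θ) = (7.269508, 10.777488)
h = r sin θ − e = 10.777488 − 13 = -2.222512
sin φ = h / L = -2.222512 / 270 = -0.00823152
φ = arcsin(-0.00823152) = -0.471637°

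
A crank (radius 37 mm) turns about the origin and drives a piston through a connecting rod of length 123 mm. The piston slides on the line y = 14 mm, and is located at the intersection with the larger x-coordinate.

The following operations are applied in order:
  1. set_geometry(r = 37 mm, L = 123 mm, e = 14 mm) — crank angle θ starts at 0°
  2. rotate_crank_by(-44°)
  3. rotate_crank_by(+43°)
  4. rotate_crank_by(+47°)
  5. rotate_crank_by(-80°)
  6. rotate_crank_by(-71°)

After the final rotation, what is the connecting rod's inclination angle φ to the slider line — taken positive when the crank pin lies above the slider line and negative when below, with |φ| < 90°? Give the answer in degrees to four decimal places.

set_geometry: r = 37 mm, L = 123 mm, e = 14 mm; θ ← 0°
rotate_crank_by(-44°): θ ← 0° -44° = -44°
rotate_crank_by(+43°): θ ← -44° +43° = -1°
rotate_crank_by(+47°): θ ← -1° +47° = 46°
rotate_crank_by(-80°): θ ← 46° -80° = -34°
rotate_crank_by(-71°): θ ← -34° -71° = -105°
crank pin P = (r cos θ, r sin θ) = (-9.576305, -35.739256)
h = r sin θ − e = -35.739256 − 14 = -49.739256
sin φ = h / L = -49.739256 / 123 = -0.40438419
φ = arcsin(-0.40438419) = -23.852543°

-23.8525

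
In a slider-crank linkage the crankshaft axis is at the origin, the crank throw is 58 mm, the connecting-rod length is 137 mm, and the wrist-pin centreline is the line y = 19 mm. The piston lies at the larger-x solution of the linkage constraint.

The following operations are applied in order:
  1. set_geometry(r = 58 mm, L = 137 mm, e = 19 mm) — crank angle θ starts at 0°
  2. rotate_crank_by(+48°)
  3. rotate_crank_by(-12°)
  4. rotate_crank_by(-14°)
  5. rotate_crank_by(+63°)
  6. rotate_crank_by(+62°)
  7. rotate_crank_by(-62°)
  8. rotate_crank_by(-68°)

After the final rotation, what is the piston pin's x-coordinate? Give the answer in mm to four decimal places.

set_geometry: r = 58 mm, L = 137 mm, e = 19 mm; θ ← 0°
rotate_crank_by(+48°): θ ← 0° +48° = 48°
rotate_crank_by(-12°): θ ← 48° -12° = 36°
rotate_crank_by(-14°): θ ← 36° -14° = 22°
rotate_crank_by(+63°): θ ← 22° +63° = 85°
rotate_crank_by(+62°): θ ← 85° +62° = 147°
rotate_crank_by(-62°): θ ← 147° -62° = 85°
rotate_crank_by(-68°): θ ← 85° -68° = 17°
crank pin P = (r cos θ, r sin θ) = (55.465676, 16.957559)
h = r sin θ − e = 16.957559 − 19 = -2.042441
x = r cos θ + √(L² − h²) = 55.465676 + √(18769.0 − 4.1716) = 55.465676 + 136.984774 = 192.450450

192.4505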